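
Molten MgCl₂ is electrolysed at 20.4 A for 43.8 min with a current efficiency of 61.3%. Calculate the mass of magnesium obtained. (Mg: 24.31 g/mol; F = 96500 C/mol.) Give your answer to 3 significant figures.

Q = 20.4 × 2628 = 53610 C
n(e⁻) = 53610 / 96500 = 0.5555 mol
Mg²⁺ + 2e⁻ → Mg, so theoretical m(Mg) = 0.2778 × 24.31 = 6.753 g
Actual mass = 61.3% × 6.753 = 4.14 g

4.14 g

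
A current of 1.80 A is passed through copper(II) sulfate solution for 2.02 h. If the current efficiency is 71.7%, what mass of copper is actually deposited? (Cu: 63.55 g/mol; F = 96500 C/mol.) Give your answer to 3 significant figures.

Q = 1.80 × 7272 = 13090 C
n(e⁻) = 13090 / 96500 = 0.1356 mol
Cu²⁺ + 2e⁻ → Cu, so theoretical m(Cu) = 0.06780 × 63.55 = 4.309 g
Actual mass = 71.7% × 4.309 = 3.09 g

3.09 g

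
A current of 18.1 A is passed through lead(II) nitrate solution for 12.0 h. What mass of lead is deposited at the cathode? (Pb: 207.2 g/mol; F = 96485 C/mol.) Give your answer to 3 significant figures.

Charge passed = 18.1 × 43200 = 7.819×10^5 C
n(e⁻) = 7.819×10^5 / 96485 = 8.104 mol
Pb²⁺ + 2e⁻ → Pb, so n(Pb) = 8.104 / 2 = 4.052 mol
m = 4.052 × 207.2 = 840 g

840 g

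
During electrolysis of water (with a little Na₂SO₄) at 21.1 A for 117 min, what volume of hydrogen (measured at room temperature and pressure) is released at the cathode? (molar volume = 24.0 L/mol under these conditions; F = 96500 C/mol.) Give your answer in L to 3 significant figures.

Charge passed = 21.1 × 7020 = 1.481×10^5 C
n(e⁻) = Q/F = 1.481×10^5/96500 = 1.535 mol
2H⁺ + 2e⁻ → H₂, so n(H₂) = 1.535 / 2 = 0.7675 mol
V = 0.7675 × 24.0 = 18.42 L

18.4 L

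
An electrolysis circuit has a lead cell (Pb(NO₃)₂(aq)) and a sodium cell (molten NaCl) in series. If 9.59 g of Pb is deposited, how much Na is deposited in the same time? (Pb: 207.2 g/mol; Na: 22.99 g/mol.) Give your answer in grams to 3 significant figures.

n(Pb) = 9.59 / 207.2 = 0.04628 mol
Pb²⁺ + 2e⁻ → Pb, so n(e⁻) = 2 × 0.04628 = 0.09256 mol
Same current for the same time ⇒ same n(e⁻) = 0.09256 mol in both cells.
Na⁺ + e⁻ → Na, so n(Na) = 0.09256 mol
m(Na) = 0.09256 × 22.99 = 2.13 g

2.13 g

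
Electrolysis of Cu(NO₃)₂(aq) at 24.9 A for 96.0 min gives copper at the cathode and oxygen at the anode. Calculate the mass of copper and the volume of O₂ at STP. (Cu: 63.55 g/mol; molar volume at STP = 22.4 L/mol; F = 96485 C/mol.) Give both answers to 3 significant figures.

Q = 24.9 × 5760 = 1.434×10^5 C; n(e⁻) = 1.434×10^5 / 96485 = 1.486 mol
Cathode: Cu²⁺ + 2e⁻ → Cu → n(Cu) = 1.486/2 = 0.7430 mol → 47.2 g
Anode: 2H₂O → O₂ + 4H⁺ + 4e⁻ → n(O₂) = 1.486/4 = 0.3715 mol → 8.32 L

47.2 g Cu; 8.32 L O₂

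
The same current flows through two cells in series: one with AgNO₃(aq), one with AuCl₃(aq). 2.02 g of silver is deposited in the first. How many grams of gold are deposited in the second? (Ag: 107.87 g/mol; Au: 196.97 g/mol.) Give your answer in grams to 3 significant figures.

n(Ag) = 2.02 / 107.87 = 0.01873 mol
Ag⁺ + e⁻ → Ag, so n(e⁻) = 0.01873 mol
Since the cells are in series, n(e⁻) in the Au cell is also 0.01873 mol.
Au³⁺ + 3e⁻ → Au, so n(Au) = 0.01873 / 3 = 0.006243 mol
m(Au) = 0.006243 × 196.97 = 1.23 g

1.23 g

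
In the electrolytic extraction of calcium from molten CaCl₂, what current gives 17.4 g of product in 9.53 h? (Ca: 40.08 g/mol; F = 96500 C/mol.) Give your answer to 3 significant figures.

2.44 A

n(Ca) = 17.4 / 40.08 = 0.4341 mol
Ca²⁺ + 2e⁻ → Ca, so n(e⁻) = 2 × 0.4341 = 0.8682 mol
Q = 0.8682 × 96500 = 83780 C
I = Q / t = 83780 / 34308 s = 2.44 A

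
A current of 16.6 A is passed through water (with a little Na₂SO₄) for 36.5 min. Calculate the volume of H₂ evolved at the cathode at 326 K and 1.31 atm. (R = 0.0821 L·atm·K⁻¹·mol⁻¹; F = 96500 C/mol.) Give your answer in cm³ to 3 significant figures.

Q = It = 16.6 × 2190 = 36350 C
Moles of electrons = 36350 / 96500 = 0.3767 mol
2H⁺ + 2e⁻ → H₂, so n(H₂) = 0.3767 / 2 = 0.1884 mol
V = nRT/P = 0.1884 × 0.0821 × 326 / 1.31 = 3.849 L
= 3850 cm³

3850 cm³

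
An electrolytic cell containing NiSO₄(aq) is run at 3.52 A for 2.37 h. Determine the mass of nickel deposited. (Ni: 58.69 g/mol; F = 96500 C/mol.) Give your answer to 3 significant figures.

9.13 g

Q = 3.52 A × 8532 s = 30030 C
n(e⁻) = Q/F = 30030/96500 = 0.3112 mol
Ni²⁺ + 2e⁻ → Ni, so n(Ni) = 0.3112 / 2 = 0.1556 mol
m = 0.1556 × 58.69 = 9.13 g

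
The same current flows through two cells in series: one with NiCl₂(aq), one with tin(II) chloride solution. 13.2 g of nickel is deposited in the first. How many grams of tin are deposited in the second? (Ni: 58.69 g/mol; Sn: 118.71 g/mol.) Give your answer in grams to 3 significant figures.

n(Ni) = 13.2 / 58.69 = 0.2249 mol
Ni²⁺ + 2e⁻ → Ni, so n(e⁻) = 2 × 0.2249 = 0.4498 mol
In series, the same 0.4498 mol of electrons flows through the second cell.
Sn²⁺ + 2e⁻ → Sn, so n(Sn) = 0.4498 / 2 = 0.2249 mol
m(Sn) = 0.2249 × 118.71 = 26.7 g

26.7 g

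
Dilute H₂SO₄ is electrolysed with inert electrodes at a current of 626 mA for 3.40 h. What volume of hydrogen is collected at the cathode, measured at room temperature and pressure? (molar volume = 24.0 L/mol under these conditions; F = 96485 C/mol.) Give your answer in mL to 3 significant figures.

953 mL

Q = 0.626 A × 12240 s = 7662 C
Moles of electrons = 7662 / 96485 = 0.07941 mol
2H⁺ + 2e⁻ → H₂, so n(H₂) = 0.07941 / 2 = 0.03971 mol
V = 0.03971 × 24.0 = 0.9530 L
= 953 mL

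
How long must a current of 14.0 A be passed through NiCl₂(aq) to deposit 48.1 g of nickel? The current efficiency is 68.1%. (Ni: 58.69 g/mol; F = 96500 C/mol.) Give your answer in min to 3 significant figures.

277 min

n(Ni) = 48.1 / 58.69 = 0.8196 mol
Ni²⁺ + 2e⁻ → Ni, so n(e⁻) = 2 × 0.8196 = 1.639 mol
Q = 1.639 × 96500 / 0.681 = 2.323×10^5 C
t = Q / I = 2.323×10^5 / 14.0 = 16590 s = 277 min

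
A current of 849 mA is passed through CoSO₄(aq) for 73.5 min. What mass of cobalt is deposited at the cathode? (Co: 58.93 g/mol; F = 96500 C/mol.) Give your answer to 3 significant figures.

1.14 g

Q = It = 0.849 × 4410 = 3744 C
n(e⁻) = 3744 / 96500 = 0.03880 mol
Co²⁺ + 2e⁻ → Co, so n(Co) = 0.03880 / 2 = 0.01940 mol
m = 0.01940 × 58.93 = 1.14 g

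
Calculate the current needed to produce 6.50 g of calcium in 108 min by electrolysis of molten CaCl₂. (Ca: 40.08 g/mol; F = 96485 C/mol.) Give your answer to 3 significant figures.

4.83 A

n(Ca) = 6.50 / 40.08 = 0.1622 mol
Ca²⁺ + 2e⁻ → Ca, so n(e⁻) = 2 × 0.1622 = 0.3244 mol
Q = 0.3244 × 96485 = 31300 C
I = Q / t = 31300 / 6480 s = 4.83 A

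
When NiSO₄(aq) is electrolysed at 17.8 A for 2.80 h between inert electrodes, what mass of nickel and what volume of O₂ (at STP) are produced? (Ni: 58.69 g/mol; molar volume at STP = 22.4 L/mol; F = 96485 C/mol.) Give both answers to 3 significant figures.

54.6 g Ni; 10.4 L O₂

Q = 17.8 × 10080 = 1.794×10^5 C; n(e⁻) = 1.794×10^5 / 96485 = 1.859 mol
Cathode: Ni²⁺ + 2e⁻ → Ni → n(Ni) = 1.859/2 = 0.9295 mol → 54.6 g
Anode: 2H₂O → O₂ + 4H⁺ + 4e⁻ → n(O₂) = 1.859/4 = 0.4648 mol → 10.4 L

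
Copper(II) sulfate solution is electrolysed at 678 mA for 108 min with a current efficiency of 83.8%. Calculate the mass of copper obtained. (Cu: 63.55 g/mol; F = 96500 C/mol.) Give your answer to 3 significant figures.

Q = 0.678 × 6480 = 4393 C
n(e⁻) = 4393 / 96500 = 0.04552 mol
Cu²⁺ + 2e⁻ → Cu, so theoretical m(Cu) = 0.02276 × 63.55 = 1.446 g
Actual mass = 83.8% × 1.446 = 1.21 g

1.21 g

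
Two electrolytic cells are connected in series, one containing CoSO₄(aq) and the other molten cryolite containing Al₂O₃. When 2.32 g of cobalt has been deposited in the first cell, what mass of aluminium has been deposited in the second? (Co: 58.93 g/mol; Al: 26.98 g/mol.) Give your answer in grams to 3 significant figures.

n(Co) = 2.32 / 58.93 = 0.03937 mol
Co²⁺ + 2e⁻ → Co, so n(e⁻) = 2 × 0.03937 = 0.07874 mol
The cells are in series, so the same charge (and hence the same n(e⁻) = 0.07874 mol) passes through both.
Al³⁺ + 3e⁻ → Al, so n(Al) = 0.07874 / 3 = 0.02625 mol
m(Al) = 0.02625 × 26.98 = 0.708 g

0.708 g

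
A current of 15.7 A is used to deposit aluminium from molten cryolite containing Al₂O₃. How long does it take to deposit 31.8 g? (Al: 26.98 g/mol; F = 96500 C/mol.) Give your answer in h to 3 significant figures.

6.04 h

n(Al) = 31.8 / 26.98 = 1.179 mol
Al³⁺ + 3e⁻ → Al, so n(e⁻) = 3 × 1.179 = 3.537 mol
Q = 3.537 × 96500 = 3.413×10^5 C
t = Q / I = 3.413×10^5 / 15.7 = 21740 s = 6.04 h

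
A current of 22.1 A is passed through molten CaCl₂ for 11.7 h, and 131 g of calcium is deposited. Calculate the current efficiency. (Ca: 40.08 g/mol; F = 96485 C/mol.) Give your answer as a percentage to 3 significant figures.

Q = 22.1 × 42120 = 9.309×10^5 C
n(e⁻) = 9.309×10^5 / 96485 = 9.648 mol
Ca²⁺ + 2e⁻ → Ca, so theoretical n(Ca) = 4.824 mol → 193.3 g
Efficiency = 131 / 193.3 = 0.6777 = 67.8%

67.8%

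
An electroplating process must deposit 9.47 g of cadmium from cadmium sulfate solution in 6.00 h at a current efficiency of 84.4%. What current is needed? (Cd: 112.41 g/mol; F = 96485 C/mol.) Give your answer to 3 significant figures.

n(Cd) = 9.47 / 112.41 = 0.08425 mol
Cd²⁺ + 2e⁻ → Cd, so n(e⁻) = 2 × 0.08425 = 0.1685 mol
Q = 0.1685 × 96485 / 0.844 = 19260 C
I = Q / t = 19260 / 21600 s = 0.892 A

0.892 A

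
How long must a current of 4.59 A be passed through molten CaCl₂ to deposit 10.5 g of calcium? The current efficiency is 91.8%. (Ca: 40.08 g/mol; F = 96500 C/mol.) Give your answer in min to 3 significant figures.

200 min

n(Ca) = 10.5 / 40.08 = 0.2620 mol
Ca²⁺ + 2e⁻ → Ca, so n(e⁻) = 2 × 0.2620 = 0.5240 mol
Q = 0.5240 × 96500 / 0.918 = 55080 C
t = Q / I = 55080 / 4.59 = 12000 s = 200 min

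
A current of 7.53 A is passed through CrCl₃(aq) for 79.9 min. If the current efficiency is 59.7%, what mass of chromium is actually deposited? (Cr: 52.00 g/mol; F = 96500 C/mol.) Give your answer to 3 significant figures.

Q = 7.53 × 4794 = 36100 C
n(e⁻) = 36100 / 96500 = 0.3741 mol
Cr³⁺ + 3e⁻ → Cr, so theoretical m(Cr) = 0.1247 × 52.00 = 6.484 g
Actual mass = 59.7% × 6.484 = 3.87 g

3.87 g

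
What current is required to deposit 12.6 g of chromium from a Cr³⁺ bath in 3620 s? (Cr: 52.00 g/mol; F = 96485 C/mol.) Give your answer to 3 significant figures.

19.4 A

n(Cr) = 12.6 / 52.00 = 0.2423 mol
Cr³⁺ + 3e⁻ → Cr, so n(e⁻) = 3 × 0.2423 = 0.7269 mol
Q = 0.7269 × 96485 = 70130 C
I = Q / t = 70130 / 3620 s = 19.4 A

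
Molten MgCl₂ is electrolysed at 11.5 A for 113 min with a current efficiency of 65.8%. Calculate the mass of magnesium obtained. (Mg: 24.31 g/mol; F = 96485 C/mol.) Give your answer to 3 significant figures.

Q = 11.5 × 6780 = 77970 C
n(e⁻) = 77970 / 96485 = 0.8081 mol
Mg²⁺ + 2e⁻ → Mg, so theoretical m(Mg) = 0.4041 × 24.31 = 9.824 g
Actual mass = 65.8% × 9.824 = 6.46 g

6.46 g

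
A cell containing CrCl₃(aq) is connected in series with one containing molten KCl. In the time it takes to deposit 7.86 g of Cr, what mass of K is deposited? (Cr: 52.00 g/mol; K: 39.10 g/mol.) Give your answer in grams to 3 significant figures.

n(Cr) = 7.86 / 52.00 = 0.1512 mol
Cr³⁺ + 3e⁻ → Cr, so n(e⁻) = 3 × 0.1512 = 0.4536 mol
Same current for the same time ⇒ same n(e⁻) = 0.4536 mol in both cells.
K⁺ + e⁻ → K, so n(K) = 0.4536 mol
m(K) = 0.4536 × 39.10 = 17.7 g

17.7 g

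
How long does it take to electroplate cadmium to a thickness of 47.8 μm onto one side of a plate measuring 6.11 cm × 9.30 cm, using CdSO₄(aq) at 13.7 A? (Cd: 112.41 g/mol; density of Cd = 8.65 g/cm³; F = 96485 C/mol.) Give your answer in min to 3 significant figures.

4.91 min

Plated area = 6.11 × 9.30 = 56.82 cm²
Volume = 56.82 × 47.8×10⁻⁴ cm = 0.2716 cm³
m(Cd) = 0.2716 × 8.65 = 2.349 g
n(Cd) = 2.349 / 112.41 = 0.02090 mol; n(e⁻) = 2 × 0.02090 = 0.04180 mol
Q = 0.04180 × 96485 = 4033 C
t = 4033 / 13.7 = 294.4 s = 4.91 min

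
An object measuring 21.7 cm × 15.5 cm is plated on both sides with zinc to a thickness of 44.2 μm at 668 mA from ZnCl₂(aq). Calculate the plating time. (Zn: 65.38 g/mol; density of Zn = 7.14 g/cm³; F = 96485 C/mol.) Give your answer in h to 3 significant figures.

26.1 h

Plated area = 2 × 21.7 × 15.5 = 672.7 cm²
Volume = 672.7 × 44.2×10⁻⁴ cm = 2.973 cm³
m(Zn) = 2.973 × 7.14 = 21.23 g
n(Zn) = 21.23 / 65.38 = 0.3247 mol; n(e⁻) = 2 × 0.3247 = 0.6494 mol
Q = 0.6494 × 96485 = 62660 C
t = 62660 / 0.668 = 93800 s = 26.1 h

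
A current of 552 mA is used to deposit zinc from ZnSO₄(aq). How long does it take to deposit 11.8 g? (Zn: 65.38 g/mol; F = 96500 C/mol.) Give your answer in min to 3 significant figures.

1050 min

n(Zn) = 11.8 / 65.38 = 0.1805 mol
Zn²⁺ + 2e⁻ → Zn, so n(e⁻) = 2 × 0.1805 = 0.3610 mol
Q = 0.3610 × 96500 = 34840 C
t = Q / I = 34840 / 0.552 = 63120 s = 1050 min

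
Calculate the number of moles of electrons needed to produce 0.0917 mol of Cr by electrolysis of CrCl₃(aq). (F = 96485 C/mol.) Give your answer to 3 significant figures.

Cr³⁺ + 3e⁻ → Cr, so n(e⁻) = 3 × 0.0917 = 0.2751 mol

0.275 mol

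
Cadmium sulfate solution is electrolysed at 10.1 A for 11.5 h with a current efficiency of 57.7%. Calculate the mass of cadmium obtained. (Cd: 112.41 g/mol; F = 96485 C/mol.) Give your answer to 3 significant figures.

Q = 10.1 × 41400 = 4.181×10^5 C
n(e⁻) = 4.181×10^5 / 96485 = 4.333 mol
Cd²⁺ + 2e⁻ → Cd, so theoretical m(Cd) = 2.167 × 112.41 = 243.6 g
Actual mass = 57.7% × 243.6 = 141 g

141 g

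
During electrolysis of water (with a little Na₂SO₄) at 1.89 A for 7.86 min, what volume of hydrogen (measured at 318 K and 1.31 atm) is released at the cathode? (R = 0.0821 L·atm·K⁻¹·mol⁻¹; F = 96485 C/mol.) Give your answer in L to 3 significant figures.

0.0921 L

Q = 1.89 A × 471.6 s = 891.3 C
n(e⁻) = Q/F = 891.3/96485 = 0.009238 mol
2H⁺ + 2e⁻ → H₂, so n(H₂) = 0.009238 / 2 = 0.004619 mol
V = nRT/P = 0.004619 × 0.0821 × 318 / 1.31 = 0.09205 L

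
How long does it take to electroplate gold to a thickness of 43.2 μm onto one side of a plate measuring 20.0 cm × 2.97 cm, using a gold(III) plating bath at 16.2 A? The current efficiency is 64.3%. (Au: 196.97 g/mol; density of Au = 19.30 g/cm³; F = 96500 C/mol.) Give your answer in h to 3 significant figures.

Plated area = 20.0 × 2.97 = 59.40 cm²
Volume = 59.40 × 43.2×10⁻⁴ cm = 0.2566 cm³
m(Au) = 0.2566 × 19.30 = 4.952 g
n(Au) = 4.952 / 196.97 = 0.02514 mol; n(e⁻) = 3 × 0.02514 = 0.07542 mol
Q = 0.07542 × 96500 / 0.643 = 11320 C
t = 11320 / 16.2 = 698.8 s = 0.194 h

0.194 h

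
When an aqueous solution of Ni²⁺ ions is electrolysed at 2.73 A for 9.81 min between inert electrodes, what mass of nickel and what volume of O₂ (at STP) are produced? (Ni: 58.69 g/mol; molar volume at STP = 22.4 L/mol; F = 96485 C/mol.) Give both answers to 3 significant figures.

Q = 2.73 × 588.6 = 1607 C; n(e⁻) = 1607 / 96485 = 0.01666 mol
Cathode: Ni²⁺ + 2e⁻ → Ni → n(Ni) = 0.01666/2 = 0.008330 mol → 0.489 g
Anode: 2H₂O → O₂ + 4H⁺ + 4e⁻ → n(O₂) = 0.01666/4 = 0.004165 mol → 0.0933 L

0.489 g Ni; 0.0933 L O₂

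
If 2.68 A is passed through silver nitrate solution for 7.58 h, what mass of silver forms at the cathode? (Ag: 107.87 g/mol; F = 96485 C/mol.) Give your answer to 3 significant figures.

Q = It = 2.68 × 27288 = 73130 C
n(e⁻) = 73130 / 96485 = 0.7579 mol
Ag⁺ + e⁻ → Ag, so n(Ag) = 0.7579 mol
m = 0.7579 × 107.87 = 81.8 g

81.8 g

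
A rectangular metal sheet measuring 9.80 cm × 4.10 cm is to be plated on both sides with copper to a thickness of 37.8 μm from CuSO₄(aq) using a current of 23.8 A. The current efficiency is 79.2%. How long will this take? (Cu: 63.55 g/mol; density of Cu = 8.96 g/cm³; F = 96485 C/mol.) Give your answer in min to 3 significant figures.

Plated area = 2 × 9.80 × 4.10 = 80.36 cm²
Volume = 80.36 × 37.8×10⁻⁴ cm = 0.3038 cm³
m(Cu) = 0.3038 × 8.96 = 2.722 g
n(Cu) = 2.722 / 63.55 = 0.04283 mol; n(e⁻) = 2 × 0.04283 = 0.08566 mol
Q = 0.08566 × 96485 / 0.792 = 10440 C
t = 10440 / 23.8 = 438.7 s = 7.31 min

7.31 min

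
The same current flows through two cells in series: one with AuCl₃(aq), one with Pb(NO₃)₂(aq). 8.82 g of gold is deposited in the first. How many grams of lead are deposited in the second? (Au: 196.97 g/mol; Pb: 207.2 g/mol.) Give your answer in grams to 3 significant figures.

n(Au) = 8.82 / 196.97 = 0.04478 mol
Au³⁺ + 3e⁻ → Au, so n(e⁻) = 3 × 0.04478 = 0.1343 mol
Since the cells are in series, n(e⁻) in the Pb cell is also 0.1343 mol.
Pb²⁺ + 2e⁻ → Pb, so n(Pb) = 0.1343 / 2 = 0.06715 mol
m(Pb) = 0.06715 × 207.2 = 13.9 g

13.9 g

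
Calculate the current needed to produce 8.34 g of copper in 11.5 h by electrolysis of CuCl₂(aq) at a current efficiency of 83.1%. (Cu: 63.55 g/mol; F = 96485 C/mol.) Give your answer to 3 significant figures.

0.736 A

n(Cu) = 8.34 / 63.55 = 0.1312 mol
Cu²⁺ + 2e⁻ → Cu, so n(e⁻) = 2 × 0.1312 = 0.2624 mol
Q = 0.2624 × 96485 / 0.831 = 30470 C
I = Q / t = 30470 / 41400 s = 0.736 A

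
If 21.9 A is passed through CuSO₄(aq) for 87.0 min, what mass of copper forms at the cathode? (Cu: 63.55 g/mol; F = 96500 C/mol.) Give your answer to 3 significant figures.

Charge passed = 21.9 × 5220 = 1.143×10^5 C
Moles of electrons = 1.143×10^5 / 96500 = 1.184 mol
Cu²⁺ + 2e⁻ → Cu, so n(Cu) = 1.184 / 2 = 0.5920 mol
m = 0.5920 × 63.55 = 37.6 g

37.6 g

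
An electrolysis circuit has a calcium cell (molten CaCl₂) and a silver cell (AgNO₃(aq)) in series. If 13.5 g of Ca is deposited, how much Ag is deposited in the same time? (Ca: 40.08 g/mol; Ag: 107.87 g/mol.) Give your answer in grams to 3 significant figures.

72.7 g

n(Ca) = 13.5 / 40.08 = 0.3368 mol
Ca²⁺ + 2e⁻ → Ca, so n(e⁻) = 2 × 0.3368 = 0.6736 mol
In series, the same 0.6736 mol of electrons flows through the second cell.
Ag⁺ + e⁻ → Ag, so n(Ag) = 0.6736 mol
m(Ag) = 0.6736 × 107.87 = 72.7 g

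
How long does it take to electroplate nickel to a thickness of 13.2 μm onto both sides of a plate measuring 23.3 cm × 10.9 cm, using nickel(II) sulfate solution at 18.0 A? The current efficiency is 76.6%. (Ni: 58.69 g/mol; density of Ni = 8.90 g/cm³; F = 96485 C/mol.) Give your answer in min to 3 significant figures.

23.7 min

Plated area = 2 × 23.3 × 10.9 = 507.9 cm²
Volume = 507.9 × 13.2×10⁻⁴ cm = 0.6704 cm³
m(Ni) = 0.6704 × 8.90 = 5.967 g
n(Ni) = 5.967 / 58.69 = 0.1017 mol; n(e⁻) = 2 × 0.1017 = 0.2034 mol
Q = 0.2034 × 96485 / 0.766 = 25620 C
t = 25620 / 18.0 = 1423 s = 23.7 min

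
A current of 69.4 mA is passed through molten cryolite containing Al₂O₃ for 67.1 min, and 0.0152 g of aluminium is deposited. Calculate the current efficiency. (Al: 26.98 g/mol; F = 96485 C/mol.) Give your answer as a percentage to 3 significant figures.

58.4%

Q = 0.0694 × 4026 = 279.4 C
n(e⁻) = 279.4 / 96485 = 0.002896 mol
Al³⁺ + 3e⁻ → Al, so theoretical n(Al) = 9.653×10^-4 mol → 0.02604 g
Efficiency = 0.0152 / 0.02604 = 0.5837 = 58.4%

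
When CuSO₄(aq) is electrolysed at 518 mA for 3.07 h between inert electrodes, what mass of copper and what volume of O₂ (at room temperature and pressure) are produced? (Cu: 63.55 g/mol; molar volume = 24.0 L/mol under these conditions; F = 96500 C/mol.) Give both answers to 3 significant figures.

Q = 0.518 × 11052 = 5725 C; n(e⁻) = 5725 / 96500 = 0.05933 mol
Cathode: Cu²⁺ + 2e⁻ → Cu → n(Cu) = 0.05933/2 = 0.02967 mol → 1.89 g
Anode: 2H₂O → O₂ + 4H⁺ + 4e⁻ → n(O₂) = 0.05933/4 = 0.01483 mol → 0.356 L

1.89 g Cu; 0.356 L O₂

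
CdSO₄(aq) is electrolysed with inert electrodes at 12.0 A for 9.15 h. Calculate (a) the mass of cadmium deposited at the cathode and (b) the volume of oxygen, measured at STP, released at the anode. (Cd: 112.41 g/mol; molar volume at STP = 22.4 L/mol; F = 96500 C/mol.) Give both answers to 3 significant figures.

Q = 12.0 × 32940 = 3.953×10^5 C; n(e⁻) = 3.953×10^5 / 96500 = 4.096 mol
Cathode: Cd²⁺ + 2e⁻ → Cd → n(Cd) = 4.096/2 = 2.048 mol → 230 g
Anode: 2H₂O → O₂ + 4H⁺ + 4e⁻ → n(O₂) = 4.096/4 = 1.024 mol → 22.9 L

230 g Cd; 22.9 L O₂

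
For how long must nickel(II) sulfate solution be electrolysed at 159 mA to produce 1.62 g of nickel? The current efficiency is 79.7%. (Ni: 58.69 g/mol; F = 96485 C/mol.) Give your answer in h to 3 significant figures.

11.7 h

n(Ni) = 1.62 / 58.69 = 0.02760 mol
Ni²⁺ + 2e⁻ → Ni, so n(e⁻) = 2 × 0.02760 = 0.05520 mol
Q = 0.05520 × 96485 / 0.797 = 6683 C
t = Q / I = 6683 / 0.159 = 42030 s = 11.7 h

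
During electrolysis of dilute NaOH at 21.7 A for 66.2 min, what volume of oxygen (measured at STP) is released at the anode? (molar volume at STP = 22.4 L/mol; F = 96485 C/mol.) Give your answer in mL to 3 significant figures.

Charge passed = 21.7 × 3972 = 86190 C
n(e⁻) = 86190 / 96485 = 0.8933 mol
2H₂O → O₂ + 4H⁺ + 4e⁻, so n(O₂) = 0.8933 / 4 = 0.2233 mol
V = 0.2233 × 22.4 = 5.002 L
= 5000 mL

5000 mL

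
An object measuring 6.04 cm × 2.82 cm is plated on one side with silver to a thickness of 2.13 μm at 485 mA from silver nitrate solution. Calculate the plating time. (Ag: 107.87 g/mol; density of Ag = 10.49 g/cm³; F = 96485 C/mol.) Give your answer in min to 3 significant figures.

1.17 min

Plated area = 6.04 × 2.82 = 17.03 cm²
Volume = 17.03 × 2.13×10⁻⁴ cm = 0.003627 cm³
m(Ag) = 0.003627 × 10.49 = 0.03805 g
n(Ag) = 0.03805 / 107.87 = 3.527×10^-4 mol; n(e⁻) = 3.527×10^-4 mol
Q = 3.527×10^-4 × 96485 = 34.03 C
t = 34.03 / 0.485 = 70.16 s = 1.17 min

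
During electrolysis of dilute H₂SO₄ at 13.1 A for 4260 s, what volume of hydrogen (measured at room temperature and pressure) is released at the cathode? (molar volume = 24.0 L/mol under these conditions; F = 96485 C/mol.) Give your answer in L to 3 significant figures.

Q = 13.1 A × 4260 s = 55810 C
n(e⁻) = 55810 / 96485 = 0.5784 mol
2H⁺ + 2e⁻ → H₂, so n(H₂) = 0.5784 / 2 = 0.2892 mol
V = 0.2892 × 24.0 = 6.941 L

6.94 L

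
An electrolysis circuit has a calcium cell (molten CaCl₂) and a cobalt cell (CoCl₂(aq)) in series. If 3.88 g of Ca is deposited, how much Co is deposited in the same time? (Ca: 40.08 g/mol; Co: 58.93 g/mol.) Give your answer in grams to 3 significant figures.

n(Ca) = 3.88 / 40.08 = 0.09681 mol
Ca²⁺ + 2e⁻ → Ca, so n(e⁻) = 2 × 0.09681 = 0.1936 mol
Since the cells are in series, n(e⁻) in the Co cell is also 0.1936 mol.
Co²⁺ + 2e⁻ → Co, so n(Co) = 0.1936 / 2 = 0.09680 mol
m(Co) = 0.09680 × 58.93 = 5.70 g

5.70 g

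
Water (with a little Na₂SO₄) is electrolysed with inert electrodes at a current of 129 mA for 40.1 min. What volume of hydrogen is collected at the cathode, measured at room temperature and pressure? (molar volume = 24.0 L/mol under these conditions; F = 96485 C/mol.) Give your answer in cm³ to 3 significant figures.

38.6 cm³

Charge passed = 0.129 × 2406 = 310.4 C
Moles of electrons = 310.4 / 96485 = 0.003217 mol
2H⁺ + 2e⁻ → H₂, so n(H₂) = 0.003217 / 2 = 0.001609 mol
V = 0.001609 × 24.0 = 0.03862 L
= 38.6 cm³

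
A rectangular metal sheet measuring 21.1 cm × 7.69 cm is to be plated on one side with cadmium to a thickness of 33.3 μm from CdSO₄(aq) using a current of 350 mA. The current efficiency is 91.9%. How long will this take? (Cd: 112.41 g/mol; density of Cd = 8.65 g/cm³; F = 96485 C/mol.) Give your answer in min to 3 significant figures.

Plated area = 21.1 × 7.69 = 162.3 cm²
Volume = 162.3 × 33.3×10⁻⁴ cm = 0.5405 cm³
m(Cd) = 0.5405 × 8.65 = 4.675 g
n(Cd) = 4.675 / 112.41 = 0.04159 mol; n(e⁻) = 2 × 0.04159 = 0.08318 mol
Q = 0.08318 × 96485 / 0.919 = 8733 C
t = 8733 / 0.350 = 24950 s = 416 min

416 min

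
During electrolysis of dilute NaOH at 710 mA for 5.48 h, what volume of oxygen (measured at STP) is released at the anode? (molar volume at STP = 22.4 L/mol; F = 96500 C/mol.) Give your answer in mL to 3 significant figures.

Q = 0.710 A × 19728 s = 14010 C
n(e⁻) = 14010 / 96500 = 0.1452 mol
2H₂O → O₂ + 4H⁺ + 4e⁻, so n(O₂) = 0.1452 / 4 = 0.03630 mol
V = 0.03630 × 22.4 = 0.8131 L
= 813 mL

813 mL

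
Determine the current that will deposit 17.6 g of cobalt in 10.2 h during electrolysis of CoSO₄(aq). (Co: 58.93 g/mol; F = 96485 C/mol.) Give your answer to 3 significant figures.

n(Co) = 17.6 / 58.93 = 0.2987 mol
Co²⁺ + 2e⁻ → Co, so n(e⁻) = 2 × 0.2987 = 0.5974 mol
Q = 0.5974 × 96485 = 57640 C
I = Q / t = 57640 / 36720 s = 1.57 A

1.57 A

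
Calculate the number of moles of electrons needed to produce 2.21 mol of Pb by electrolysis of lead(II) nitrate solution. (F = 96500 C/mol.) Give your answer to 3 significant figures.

Pb²⁺ + 2e⁻ → Pb, so n(e⁻) = 2 × 2.21 = 4.420 mol

4.42 mol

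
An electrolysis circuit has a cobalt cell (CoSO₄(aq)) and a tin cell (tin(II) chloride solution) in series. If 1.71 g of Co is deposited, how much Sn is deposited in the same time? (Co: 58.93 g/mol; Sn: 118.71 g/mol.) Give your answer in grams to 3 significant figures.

n(Co) = 1.71 / 58.93 = 0.02902 mol
Co²⁺ + 2e⁻ → Co, so n(e⁻) = 2 × 0.02902 = 0.05804 mol
The cells are in series, so the same charge (and hence the same n(e⁻) = 0.05804 mol) passes through both.
Sn²⁺ + 2e⁻ → Sn, so n(Sn) = 0.05804 / 2 = 0.02902 mol
m(Sn) = 0.02902 × 118.71 = 3.44 g

3.44 g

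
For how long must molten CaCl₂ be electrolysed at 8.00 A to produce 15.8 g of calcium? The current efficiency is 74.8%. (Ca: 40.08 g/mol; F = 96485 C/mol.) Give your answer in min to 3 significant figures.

212 min

n(Ca) = 15.8 / 40.08 = 0.3942 mol
Ca²⁺ + 2e⁻ → Ca, so n(e⁻) = 2 × 0.3942 = 0.7884 mol
Q = 0.7884 × 96485 / 0.748 = 1.017×10^5 C
t = Q / I = 1.017×10^5 / 8.00 = 12710 s = 212 min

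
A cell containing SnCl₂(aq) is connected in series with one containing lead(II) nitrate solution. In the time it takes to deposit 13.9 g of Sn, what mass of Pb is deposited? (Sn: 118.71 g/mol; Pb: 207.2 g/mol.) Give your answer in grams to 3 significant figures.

24.3 g

n(Sn) = 13.9 / 118.71 = 0.1171 mol
Sn²⁺ + 2e⁻ → Sn, so n(e⁻) = 2 × 0.1171 = 0.2342 mol
Same current for the same time ⇒ same n(e⁻) = 0.2342 mol in both cells.
Pb²⁺ + 2e⁻ → Pb, so n(Pb) = 0.2342 / 2 = 0.1171 mol
m(Pb) = 0.1171 × 207.2 = 24.3 g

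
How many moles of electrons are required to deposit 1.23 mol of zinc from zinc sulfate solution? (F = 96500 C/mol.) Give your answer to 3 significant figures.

Zn²⁺ + 2e⁻ → Zn, so n(e⁻) = 2 × 1.23 = 2.460 mol

2.46 mol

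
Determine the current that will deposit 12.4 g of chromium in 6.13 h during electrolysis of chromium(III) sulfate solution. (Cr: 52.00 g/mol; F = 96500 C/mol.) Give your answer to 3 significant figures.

3.13 A

n(Cr) = 12.4 / 52.00 = 0.2385 mol
Cr³⁺ + 3e⁻ → Cr, so n(e⁻) = 3 × 0.2385 = 0.7155 mol
Q = 0.7155 × 96500 = 69050 C
I = Q / t = 69050 / 22068 s = 3.13 A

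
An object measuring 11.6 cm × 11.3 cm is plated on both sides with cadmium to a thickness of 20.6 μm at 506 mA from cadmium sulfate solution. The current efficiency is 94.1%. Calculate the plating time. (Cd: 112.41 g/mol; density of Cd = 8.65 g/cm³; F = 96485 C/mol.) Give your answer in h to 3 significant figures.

4.68 h

Plated area = 2 × 11.6 × 11.3 = 262.2 cm²
Volume = 262.2 × 20.6×10⁻⁴ cm = 0.5401 cm³
m(Cd) = 0.5401 × 8.65 = 4.672 g
n(Cd) = 4.672 / 112.41 = 0.04156 mol; n(e⁻) = 2 × 0.04156 = 0.08312 mol
Q = 0.08312 × 96485 / 0.941 = 8523 C
t = 8523 / 0.506 = 16840 s = 4.68 h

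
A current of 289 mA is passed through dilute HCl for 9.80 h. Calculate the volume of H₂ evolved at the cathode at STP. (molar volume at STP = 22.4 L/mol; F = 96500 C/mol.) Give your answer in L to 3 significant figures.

1.18 L

Q = It = 0.289 × 35280 = 10200 C
n(e⁻) = 10200 / 96500 = 0.1057 mol
2H⁺ + 2e⁻ → H₂, so n(H₂) = 0.1057 / 2 = 0.05285 mol
V = 0.05285 × 22.4 = 1.184 L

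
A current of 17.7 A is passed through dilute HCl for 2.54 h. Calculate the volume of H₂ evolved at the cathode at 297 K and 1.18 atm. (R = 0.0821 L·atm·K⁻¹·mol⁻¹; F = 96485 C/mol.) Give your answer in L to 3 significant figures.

Q = 17.7 A × 9144 s = 1.618×10^5 C
n(e⁻) = Q/F = 1.618×10^5/96485 = 1.677 mol
2H⁺ + 2e⁻ → H₂, so n(H₂) = 1.677 / 2 = 0.8385 mol
V = nRT/P = 0.8385 × 0.0821 × 297 / 1.18 = 17.33 L

17.3 L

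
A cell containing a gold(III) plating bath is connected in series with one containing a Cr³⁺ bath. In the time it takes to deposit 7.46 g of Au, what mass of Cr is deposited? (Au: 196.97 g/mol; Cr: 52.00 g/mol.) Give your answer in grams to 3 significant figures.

n(Au) = 7.46 / 196.97 = 0.03787 mol
Au³⁺ + 3e⁻ → Au, so n(e⁻) = 3 × 0.03787 = 0.1136 mol
The cells are in series, so the same charge (and hence the same n(e⁻) = 0.1136 mol) passes through both.
Cr³⁺ + 3e⁻ → Cr, so n(Cr) = 0.1136 / 3 = 0.03787 mol
m(Cr) = 0.03787 × 52.00 = 1.97 g

1.97 g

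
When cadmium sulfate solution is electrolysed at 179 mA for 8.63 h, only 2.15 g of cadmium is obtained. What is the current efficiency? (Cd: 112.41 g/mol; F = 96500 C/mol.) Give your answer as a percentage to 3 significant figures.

Q = 0.179 × 31068 = 5561 C
n(e⁻) = 5561 / 96500 = 0.05763 mol
Cd²⁺ + 2e⁻ → Cd, so theoretical n(Cd) = 0.02882 mol → 3.240 g
Efficiency = 2.15 / 3.240 = 0.6636 = 66.4%

66.4%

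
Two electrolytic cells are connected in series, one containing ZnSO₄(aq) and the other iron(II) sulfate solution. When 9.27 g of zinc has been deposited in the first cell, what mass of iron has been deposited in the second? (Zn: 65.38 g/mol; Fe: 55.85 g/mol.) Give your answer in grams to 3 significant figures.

7.92 g

n(Zn) = 9.27 / 65.38 = 0.1418 mol
Zn²⁺ + 2e⁻ → Zn, so n(e⁻) = 2 × 0.1418 = 0.2836 mol
Since the cells are in series, n(e⁻) in the Fe cell is also 0.2836 mol.
Fe²⁺ + 2e⁻ → Fe, so n(Fe) = 0.2836 / 2 = 0.1418 mol
m(Fe) = 0.1418 × 55.85 = 7.92 g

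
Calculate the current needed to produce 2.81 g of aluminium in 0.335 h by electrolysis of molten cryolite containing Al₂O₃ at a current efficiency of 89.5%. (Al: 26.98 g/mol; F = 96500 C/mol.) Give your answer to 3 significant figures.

27.9 A

n(Al) = 2.81 / 26.98 = 0.1042 mol
Al³⁺ + 3e⁻ → Al, so n(e⁻) = 3 × 0.1042 = 0.3126 mol
Q = 0.3126 × 96500 / 0.895 = 33700 C
I = Q / t = 33700 / 1206 s = 27.9 A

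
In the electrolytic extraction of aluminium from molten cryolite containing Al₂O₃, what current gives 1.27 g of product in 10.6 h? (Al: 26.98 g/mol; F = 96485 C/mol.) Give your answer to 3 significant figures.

n(Al) = 1.27 / 26.98 = 0.04707 mol
Al³⁺ + 3e⁻ → Al, so n(e⁻) = 3 × 0.04707 = 0.1412 mol
Q = 0.1412 × 96485 = 13620 C
I = Q / t = 13620 / 38160 s = 0.357 A

0.357 A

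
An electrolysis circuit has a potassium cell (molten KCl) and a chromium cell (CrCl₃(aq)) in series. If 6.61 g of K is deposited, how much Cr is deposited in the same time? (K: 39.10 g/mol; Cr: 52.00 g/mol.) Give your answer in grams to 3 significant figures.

n(K) = 6.61 / 39.10 = 0.1691 mol
K⁺ + e⁻ → K, so n(e⁻) = 0.1691 mol
Since the cells are in series, n(e⁻) in the Cr cell is also 0.1691 mol.
Cr³⁺ + 3e⁻ → Cr, so n(Cr) = 0.1691 / 3 = 0.05637 mol
m(Cr) = 0.05637 × 52.00 = 2.93 g

2.93 g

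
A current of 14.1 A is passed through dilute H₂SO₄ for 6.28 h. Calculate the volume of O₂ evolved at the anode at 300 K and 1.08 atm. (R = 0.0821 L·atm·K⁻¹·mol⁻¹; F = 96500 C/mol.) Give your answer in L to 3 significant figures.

Charge passed = 14.1 × 22608 = 3.188×10^5 C
n(e⁻) = Q/F = 3.188×10^5/96500 = 3.304 mol
2H₂O → O₂ + 4H⁺ + 4e⁻, so n(O₂) = 3.304 / 4 = 0.8260 mol
V = nRT/P = 0.8260 × 0.0821 × 300 / 1.08 = 18.84 L

18.8 L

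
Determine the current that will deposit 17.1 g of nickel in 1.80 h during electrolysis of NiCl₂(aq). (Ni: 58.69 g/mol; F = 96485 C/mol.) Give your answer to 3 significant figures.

n(Ni) = 17.1 / 58.69 = 0.2914 mol
Ni²⁺ + 2e⁻ → Ni, so n(e⁻) = 2 × 0.2914 = 0.5828 mol
Q = 0.5828 × 96485 = 56230 C
I = Q / t = 56230 / 6480 s = 8.68 A

8.68 A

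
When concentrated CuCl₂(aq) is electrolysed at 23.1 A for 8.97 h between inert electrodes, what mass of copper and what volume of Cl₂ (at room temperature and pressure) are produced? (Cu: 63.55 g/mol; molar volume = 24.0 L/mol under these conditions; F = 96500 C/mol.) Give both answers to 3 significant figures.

246 g Cu; 92.8 L Cl₂

Q = 23.1 × 32292 = 7.459×10^5 C; n(e⁻) = 7.459×10^5 / 96500 = 7.730 mol
Cathode: Cu²⁺ + 2e⁻ → Cu → n(Cu) = 7.730/2 = 3.865 mol → 246 g
Anode: 2Cl⁻ → Cl₂ + 2e⁻ → n(Cl₂) = 7.730/2 = 3.865 mol → 92.8 L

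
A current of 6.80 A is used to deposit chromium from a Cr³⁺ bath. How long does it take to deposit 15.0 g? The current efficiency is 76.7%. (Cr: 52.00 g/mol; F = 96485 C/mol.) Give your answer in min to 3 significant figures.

267 min

n(Cr) = 15.0 / 52.00 = 0.2885 mol
Cr³⁺ + 3e⁻ → Cr, so n(e⁻) = 3 × 0.2885 = 0.8655 mol
Q = 0.8655 × 96485 / 0.767 = 1.089×10^5 C
t = Q / I = 1.089×10^5 / 6.80 = 16010 s = 267 min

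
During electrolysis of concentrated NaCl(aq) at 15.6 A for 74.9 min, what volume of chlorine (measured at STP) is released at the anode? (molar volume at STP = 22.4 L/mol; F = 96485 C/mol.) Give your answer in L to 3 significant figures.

8.14 L

Q = It = 15.6 × 4494 = 70110 C
n(e⁻) = Q/F = 70110/96485 = 0.7266 mol
2Cl⁻ → Cl₂ + 2e⁻, so n(Cl₂) = 0.7266 / 2 = 0.3633 mol
V = 0.3633 × 22.4 = 8.138 L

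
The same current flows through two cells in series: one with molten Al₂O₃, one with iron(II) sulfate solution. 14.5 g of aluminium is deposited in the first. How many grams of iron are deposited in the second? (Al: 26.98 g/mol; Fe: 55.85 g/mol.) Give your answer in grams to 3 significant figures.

45.0 g

n(Al) = 14.5 / 26.98 = 0.5374 mol
Al³⁺ + 3e⁻ → Al, so n(e⁻) = 3 × 0.5374 = 1.612 mol
The cells are in series, so the same charge (and hence the same n(e⁻) = 1.612 mol) passes through both.
Fe²⁺ + 2e⁻ → Fe, so n(Fe) = 1.612 / 2 = 0.8060 mol
m(Fe) = 0.8060 × 55.85 = 45.0 g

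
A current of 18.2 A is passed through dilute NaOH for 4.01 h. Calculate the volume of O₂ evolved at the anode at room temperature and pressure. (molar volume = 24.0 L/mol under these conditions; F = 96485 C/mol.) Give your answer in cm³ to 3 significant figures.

Charge passed = 18.2 × 14436 = 2.627×10^5 C
Moles of electrons = 2.627×10^5 / 96485 = 2.723 mol
2H₂O → O₂ + 4H⁺ + 4e⁻, so n(O₂) = 2.723 / 4 = 0.6808 mol
V = 0.6808 × 24.0 = 16.34 L
= 16300 cm³

16300 cm³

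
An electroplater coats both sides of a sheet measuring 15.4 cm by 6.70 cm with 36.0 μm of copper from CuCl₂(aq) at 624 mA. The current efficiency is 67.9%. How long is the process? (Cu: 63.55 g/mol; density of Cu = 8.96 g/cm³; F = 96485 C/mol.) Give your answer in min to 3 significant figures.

795 min

Plated area = 2 × 15.4 × 6.70 = 206.4 cm²
Volume = 206.4 × 36.0×10⁻⁴ cm = 0.7430 cm³
m(Cu) = 0.7430 × 8.96 = 6.657 g
n(Cu) = 6.657 / 63.55 = 0.1048 mol; n(e⁻) = 2 × 0.1048 = 0.2096 mol
Q = 0.2096 × 96485 / 0.679 = 29780 C
t = 29780 / 0.624 = 47720 s = 795 min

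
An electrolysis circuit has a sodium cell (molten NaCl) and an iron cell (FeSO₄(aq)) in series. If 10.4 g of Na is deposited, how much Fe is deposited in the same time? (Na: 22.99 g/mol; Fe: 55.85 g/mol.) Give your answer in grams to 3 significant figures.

12.6 g

n(Na) = 10.4 / 22.99 = 0.4524 mol
Na⁺ + e⁻ → Na, so n(e⁻) = 0.4524 mol
In series, the same 0.4524 mol of electrons flows through the second cell.
Fe²⁺ + 2e⁻ → Fe, so n(Fe) = 0.4524 / 2 = 0.2262 mol
m(Fe) = 0.2262 × 55.85 = 12.6 g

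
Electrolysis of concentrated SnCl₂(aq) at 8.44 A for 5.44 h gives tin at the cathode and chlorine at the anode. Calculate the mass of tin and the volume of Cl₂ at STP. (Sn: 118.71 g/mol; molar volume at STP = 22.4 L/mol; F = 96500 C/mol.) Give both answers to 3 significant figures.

102 g Sn; 19.2 L Cl₂

Q = 8.44 × 19584 = 1.653×10^5 C; n(e⁻) = 1.653×10^5 / 96500 = 1.713 mol
Cathode: Sn²⁺ + 2e⁻ → Sn → n(Sn) = 1.713/2 = 0.8565 mol → 102 g
Anode: 2Cl⁻ → Cl₂ + 2e⁻ → n(Cl₂) = 1.713/2 = 0.8565 mol → 19.2 L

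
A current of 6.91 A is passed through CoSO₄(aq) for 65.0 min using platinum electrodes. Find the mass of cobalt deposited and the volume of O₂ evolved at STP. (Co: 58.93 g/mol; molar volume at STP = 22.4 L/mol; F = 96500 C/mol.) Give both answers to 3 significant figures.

8.23 g Co; 1.56 L O₂

Q = 6.91 × 3900 = 26950 C; n(e⁻) = 26950 / 96500 = 0.2793 mol
Cathode: Co²⁺ + 2e⁻ → Co → n(Co) = 0.2793/2 = 0.1397 mol → 8.23 g
Anode: 2H₂O → O₂ + 4H⁺ + 4e⁻ → n(O₂) = 0.2793/4 = 0.06983 mol → 1.56 L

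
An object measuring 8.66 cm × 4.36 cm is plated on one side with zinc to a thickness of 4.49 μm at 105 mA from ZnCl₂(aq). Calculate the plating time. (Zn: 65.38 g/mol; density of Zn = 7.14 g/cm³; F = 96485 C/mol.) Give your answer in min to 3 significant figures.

Plated area = 8.66 × 4.36 = 37.76 cm²
Volume = 37.76 × 4.49×10⁻⁴ cm = 0.01695 cm³
m(Zn) = 0.01695 × 7.14 = 0.1210 g
n(Zn) = 0.1210 / 65.38 = 0.001851 mol; n(e⁻) = 2 × 0.001851 = 0.003702 mol
Q = 0.003702 × 96485 = 357.2 C
t = 357.2 / 0.105 = 3402 s = 56.7 min

56.7 min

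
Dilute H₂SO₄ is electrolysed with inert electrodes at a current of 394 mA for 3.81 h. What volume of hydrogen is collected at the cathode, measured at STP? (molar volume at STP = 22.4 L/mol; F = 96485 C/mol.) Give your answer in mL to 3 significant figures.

Charge passed = 0.394 × 13716 = 5404 C
Moles of electrons = 5404 / 96485 = 0.05601 mol
2H⁺ + 2e⁻ → H₂, so n(H₂) = 0.05601 / 2 = 0.02801 mol
V = 0.02801 × 22.4 = 0.6274 L
= 627 mL

627 mL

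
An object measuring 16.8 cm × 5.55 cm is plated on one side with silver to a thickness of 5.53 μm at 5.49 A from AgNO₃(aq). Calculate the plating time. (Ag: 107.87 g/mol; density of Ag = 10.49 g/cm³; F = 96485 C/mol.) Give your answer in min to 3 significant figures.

Plated area = 16.8 × 5.55 = 93.24 cm²
Volume = 93.24 × 5.53×10⁻⁴ cm = 0.05156 cm³
m(Ag) = 0.05156 × 10.49 = 0.5409 g
n(Ag) = 0.5409 / 107.87 = 0.005014 mol; n(e⁻) = 0.005014 mol
Q = 0.005014 × 96485 = 483.8 C
t = 483.8 / 5.49 = 88.12 s = 1.47 min

1.47 min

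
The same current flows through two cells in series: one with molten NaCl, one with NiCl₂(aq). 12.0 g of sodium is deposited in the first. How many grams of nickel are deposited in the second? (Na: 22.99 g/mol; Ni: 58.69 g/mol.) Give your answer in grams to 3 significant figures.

n(Na) = 12.0 / 22.99 = 0.5220 mol
Na⁺ + e⁻ → Na, so n(e⁻) = 0.5220 mol
The cells are in series, so the same charge (and hence the same n(e⁻) = 0.5220 mol) passes through both.
Ni²⁺ + 2e⁻ → Ni, so n(Ni) = 0.5220 / 2 = 0.2610 mol
m(Ni) = 0.2610 × 58.69 = 15.3 g

15.3 g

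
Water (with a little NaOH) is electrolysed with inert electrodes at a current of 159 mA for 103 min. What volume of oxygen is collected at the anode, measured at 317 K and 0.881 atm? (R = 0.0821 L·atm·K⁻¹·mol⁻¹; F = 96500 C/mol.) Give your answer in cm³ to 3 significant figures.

75.2 cm³

Q = 0.159 A × 6180 s = 982.6 C
n(e⁻) = Q/F = 982.6/96500 = 0.01018 mol
2H₂O → O₂ + 4H⁺ + 4e⁻, so n(O₂) = 0.01018 / 4 = 0.002545 mol
V = nRT/P = 0.002545 × 0.0821 × 317 / 0.881 = 0.07518 L
= 75.2 cm³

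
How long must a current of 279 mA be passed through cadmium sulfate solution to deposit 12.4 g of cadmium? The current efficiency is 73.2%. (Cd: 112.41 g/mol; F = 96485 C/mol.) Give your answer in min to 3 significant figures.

1740 min

n(Cd) = 12.4 / 112.41 = 0.1103 mol
Cd²⁺ + 2e⁻ → Cd, so n(e⁻) = 2 × 0.1103 = 0.2206 mol
Q = 0.2206 × 96485 / 0.732 = 29080 C
t = Q / I = 29080 / 0.279 = 1.042×10^5 s = 1740 min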